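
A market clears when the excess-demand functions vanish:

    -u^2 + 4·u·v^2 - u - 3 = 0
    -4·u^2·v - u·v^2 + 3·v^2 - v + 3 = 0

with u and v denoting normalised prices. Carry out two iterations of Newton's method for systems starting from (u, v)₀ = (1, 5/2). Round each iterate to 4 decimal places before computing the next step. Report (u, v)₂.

At (1, 5/2): F = (20.0000, 3.0000).
Jacobian J = [[-2·u + 4·v^2 - 1, 8·u·v], [-8·u·v - v^2, -4·u^2 - 2·u·v + 6·v - 1]].
At the point, J = [[22.0000, 20.0000], [-26.2500, 5.0000]] (det J = 635.0000).
Solving J·Δ = −F gives Δ = (-0.0630, -0.9307).
Then the next iterate is (u, v)₁ = (0.9370, 1.5693).
Round to (0.9370, 1.5693) and repeat: F = (4.415240, 1.000068), J = [[6.976810, 11.763473], [-14.226175, 1.963056]].
Δ = (0.0171, -0.3855), so (u, v)₂ = (0.9541, 1.1838).

(0.9541, 1.1838)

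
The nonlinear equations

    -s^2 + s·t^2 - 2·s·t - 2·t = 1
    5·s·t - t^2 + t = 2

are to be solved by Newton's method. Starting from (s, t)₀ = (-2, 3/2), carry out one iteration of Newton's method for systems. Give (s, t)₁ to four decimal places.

At (-2, 3/2): F = (-6.5000, -17.7500).
Jacobian J = [[-2·s + t^2 - 2·t, 2·s·t - 2·s - 2], [5·t, 5·s - 2·t + 1]].
At the point, J = [[3.2500, -4.0000], [7.5000, -12.0000]] (det J = -9.0000).
Solving J·Δ = −F gives Δ = (0.7778, -0.9931).
Then the next iterate is (s, t)₁ = (-1.2222, 0.5069).

(-1.2222, 0.5069)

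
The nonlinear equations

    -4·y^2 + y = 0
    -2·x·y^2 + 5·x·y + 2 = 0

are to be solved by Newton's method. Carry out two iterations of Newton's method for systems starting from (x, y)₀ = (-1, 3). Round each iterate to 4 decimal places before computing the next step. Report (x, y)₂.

(0.1421, 0.8505)

At (-1, 3): F = (-33.0000, 5.0000).
Jacobian J = [[0, -8·y + 1], [-2·y^2 + 5·y, -4·x·y + 5·x]].
At the point, J = [[0.0000, -23.0000], [-3.0000, 7.0000]] (det J = -69.0000).
Solving J·Δ = −F gives Δ = (-1.6812, -1.4348).
Then the next iterate is (x, y)₁ = (-2.6812, 1.5652).
Round to (-2.6812, 1.5652) and repeat: F = (-8.234204, -5.845990), J = [[0.0000, -11.5216], [2.926298, 3.380457]].
Δ = (2.8233, -0.7147), so (x, y)₂ = (0.1421, 0.8505).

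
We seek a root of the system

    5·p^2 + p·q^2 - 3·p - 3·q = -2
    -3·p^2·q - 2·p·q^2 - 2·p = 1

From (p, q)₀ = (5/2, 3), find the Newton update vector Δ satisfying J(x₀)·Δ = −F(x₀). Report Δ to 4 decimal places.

At (5/2, 3): F = (39.2500, -107.2500).
Jacobian J = [[10·p + q^2 - 3, 2·p·q - 3], [-6·p·q - 2·q^2 - 2, -3·p^2 - 4·p·q]].
At the point, J = [[31.0000, 12.0000], [-65.0000, -48.7500]] (det J = -731.2500).
Solving J·Δ = −F gives Δ = (-0.8567, -1.0578).

(-0.8567, -1.0578)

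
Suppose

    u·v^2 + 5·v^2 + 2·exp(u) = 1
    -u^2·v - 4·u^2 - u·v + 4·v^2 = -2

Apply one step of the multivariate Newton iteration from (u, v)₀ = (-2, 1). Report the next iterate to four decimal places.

(-1.1951, 0.4511)

At (-2, 1): F = (2.270671, -12.0000).
Jacobian J = [[v^2 + 2·exp(u), 2·u·v + 10·v], [-2·u·v - 8·u - v, -u^2 - u + 8·v]].
At the point, J = [[1.270671, 6.0000], [19.0000, 6.0000]] (det J = -106.375977).
Solving J·Δ = −F gives Δ = (0.8049, -0.5489).
Then the next iterate is (u, v)₁ = (-1.1951, 0.4511).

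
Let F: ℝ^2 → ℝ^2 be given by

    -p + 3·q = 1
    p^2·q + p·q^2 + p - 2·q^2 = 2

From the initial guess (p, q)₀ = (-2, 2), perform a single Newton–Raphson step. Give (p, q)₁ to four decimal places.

At (-2, 2): F = (7.0000, -12.0000).
Jacobian J = [[-1, 3], [2·p·q + q^2 + 1, p^2 + 2·p·q - 4·q]].
At the point, J = [[-1.0000, 3.0000], [-3.0000, -12.0000]] (det J = 21.0000).
Solving J·Δ = −F gives Δ = (2.2857, -1.5714).
Then the next iterate is (p, q)₁ = (0.2857, 0.4286).

(0.2857, 0.4286)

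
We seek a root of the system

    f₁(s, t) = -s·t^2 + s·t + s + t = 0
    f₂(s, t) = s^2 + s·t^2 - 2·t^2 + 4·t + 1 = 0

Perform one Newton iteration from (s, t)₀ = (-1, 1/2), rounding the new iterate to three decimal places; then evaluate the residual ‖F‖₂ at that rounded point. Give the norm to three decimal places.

At (-1, 1/2): F = (-0.750, 3.250).
Jacobian J = [[-t^2 + t + 1, -2·s·t + s + 1], [2·s + t^2, 2·s·t - 4·t + 4]].
At the point, J = [[1.250, 1.000], [-1.750, 1.000]] (det J = 3.000).
Solving J·Δ = −F gives Δ = (1.333, -0.917).
Then the next iterate is (s, t)₁ = (0.333, -0.417).
Re-evaluating at (0.333, -0.417): F = (-0.28077, -0.84698), so ‖F‖₂ = 0.892.

0.892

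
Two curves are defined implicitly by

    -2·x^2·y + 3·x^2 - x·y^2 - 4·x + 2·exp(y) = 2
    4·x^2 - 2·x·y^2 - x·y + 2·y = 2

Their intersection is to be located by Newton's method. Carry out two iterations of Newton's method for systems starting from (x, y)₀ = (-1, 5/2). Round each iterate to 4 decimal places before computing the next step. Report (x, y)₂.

At (-1, 5/2): F = (30.614988, 22.0000).
Jacobian J = [[-4·x·y + 6·x - y^2 - 4, -2·x^2 - 2·x·y + 2·exp(y)], [8·x - 2·y^2 - y, -4·x·y - x + 2]].
At the point, J = [[-6.2500, 27.364988], [-23.0000, 13.0000]] (det J = 548.144722).
Solving J·Δ = −F gives Δ = (0.3722, -1.0338).
Then the next iterate is (x, y)₁ = (-0.6278, 1.4662).
Round to (-0.6278, 1.4662) and repeat: F = (10.552931, 6.128628), J = [[-6.234621, 9.718174], [-10.788085, 6.309721]].
Δ = (-0.1073, -1.1547), so (x, y)₂ = (-0.7351, 0.3115).

(-0.7351, 0.3115)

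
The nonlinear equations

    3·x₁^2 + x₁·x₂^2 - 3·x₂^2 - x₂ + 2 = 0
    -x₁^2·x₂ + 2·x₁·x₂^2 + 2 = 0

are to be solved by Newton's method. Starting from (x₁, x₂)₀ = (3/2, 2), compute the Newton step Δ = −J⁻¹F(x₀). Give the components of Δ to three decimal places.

At (3/2, 2): F = (0.750, 9.500).
Jacobian J = [[6·x₁ + x₂^2, 2·x₁·x₂ - 6·x₂ - 1], [-2·x₁·x₂ + 2·x₂^2, -x₁^2 + 4·x₁·x₂]].
At the point, J = [[13.000, -7.000], [2.000, 9.750]] (det J = 140.750).
Solving J·Δ = −F gives Δ = (-0.524, -0.867).

(-0.524, -0.867)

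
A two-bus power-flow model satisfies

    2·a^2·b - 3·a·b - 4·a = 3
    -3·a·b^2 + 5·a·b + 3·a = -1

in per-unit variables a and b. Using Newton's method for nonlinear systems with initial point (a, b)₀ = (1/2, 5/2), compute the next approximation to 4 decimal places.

At (1/2, 5/2): F = (-7.5000, -0.6250).
Jacobian J = [[4·a·b - 3·b - 4, 2·a^2 - 3·a], [-3·b^2 + 5·b + 3, -6·a·b + 5·a]].
At the point, J = [[-6.5000, -1.0000], [-3.2500, -5.0000]] (det J = 29.2500).
Solving J·Δ = −F gives Δ = (-1.2607, 0.6944).
Then the next iterate is (a, b)₁ = (-0.7607, 3.1944).

(-0.7607, 3.1944)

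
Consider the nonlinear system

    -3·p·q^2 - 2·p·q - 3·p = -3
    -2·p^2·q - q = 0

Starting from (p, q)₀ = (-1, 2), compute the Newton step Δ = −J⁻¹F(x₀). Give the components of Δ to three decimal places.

(0.327, -1.127)

At (-1, 2): F = (22.000, -6.000).
Jacobian J = [[-3·q^2 - 2·q - 3, -6·p·q - 2·p], [-4·p·q, -2·p^2 - 1]].
At the point, J = [[-19.000, 14.000], [8.000, -3.000]] (det J = -55.000).
Solving J·Δ = −F gives Δ = (0.327, -1.127).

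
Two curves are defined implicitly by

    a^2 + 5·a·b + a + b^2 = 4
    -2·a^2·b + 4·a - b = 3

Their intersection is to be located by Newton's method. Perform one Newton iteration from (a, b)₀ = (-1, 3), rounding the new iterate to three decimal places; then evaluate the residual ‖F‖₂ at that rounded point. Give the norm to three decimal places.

At (-1, 3): F = (-10.000, -16.000).
Jacobian J = [[2·a + 5·b + 1, 5·a + 2·b], [-4·a·b + 4, -2·a^2 - 1]].
At the point, J = [[14.000, 1.000], [16.000, -3.000]] (det J = -58.000).
Solving J·Δ = −F gives Δ = (0.793, -1.103).
Then the next iterate is (a, b)₁ = (-0.207, 1.897).
Re-evaluating at (-0.207, 1.897): F = (-2.52894, -5.88757), so ‖F‖₂ = 6.408.

6.408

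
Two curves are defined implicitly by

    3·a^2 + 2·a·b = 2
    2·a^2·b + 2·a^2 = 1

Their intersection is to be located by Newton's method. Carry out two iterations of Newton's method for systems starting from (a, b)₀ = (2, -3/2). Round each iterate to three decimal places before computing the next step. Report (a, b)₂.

At (2, -3/2): F = (4.000, -5.000).
Jacobian J = [[6·a + 2·b, 2·a], [4·a·b + 4·a, 2·a^2]].
At the point, J = [[9.000, 4.000], [-4.000, 8.000]] (det J = 88.000).
Solving J·Δ = −F gives Δ = (-0.591, 0.330).
Then the next iterate is (a, b)₁ = (1.409, -1.170).
Round to (1.409, -1.170) and repeat: F = (0.65878, -1.67500), J = [[6.114, 2.818], [-0.95812, 3.97056]].
Δ = (-0.272, 0.356), so (a, b)₂ = (1.137, -0.814).

(1.137, -0.814)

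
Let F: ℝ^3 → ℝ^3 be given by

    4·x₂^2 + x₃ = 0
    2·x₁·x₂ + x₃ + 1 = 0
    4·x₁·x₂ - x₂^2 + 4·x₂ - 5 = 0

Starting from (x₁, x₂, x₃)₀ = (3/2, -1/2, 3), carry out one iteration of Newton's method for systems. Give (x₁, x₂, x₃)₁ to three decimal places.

At (3/2, -1/2, 3): F = (4.000, 2.500, -10.250).
Jacobian J = [[0, 8·x₂, 1], [2·x₂, 2·x₁, 1], [4·x₂, 4·x₁ - 2·x₂ + 4, 0]].
At the point, J = [[0.000, -4.000, 1.000], [-1.000, 3.000, 1.000], [-2.000, 11.000, 0.000]] (det J = 3.000).
Solving J·Δ = −F gives Δ = (-18.417, -2.417, -13.667).
Then the next iterate is (x₁, x₂, x₃)₁ = (-16.917, -2.917, -10.667).

(-16.917, -2.917, -10.667)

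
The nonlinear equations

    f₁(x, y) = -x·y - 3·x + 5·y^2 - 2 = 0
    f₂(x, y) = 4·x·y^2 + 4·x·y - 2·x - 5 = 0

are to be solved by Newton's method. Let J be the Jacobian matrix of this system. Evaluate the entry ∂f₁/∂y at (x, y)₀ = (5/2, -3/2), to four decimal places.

∂f₁/∂y = -x + 10·y.
At (5/2, -3/2) this is -17.5000.

-17.5000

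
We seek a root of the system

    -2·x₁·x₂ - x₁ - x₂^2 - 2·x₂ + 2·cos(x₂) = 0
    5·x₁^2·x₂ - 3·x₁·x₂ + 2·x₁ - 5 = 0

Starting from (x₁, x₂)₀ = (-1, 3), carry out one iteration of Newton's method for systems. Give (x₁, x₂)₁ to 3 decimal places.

(-0.907, 1.307)

At (-1, 3): F = (-9.97998, 17.000).
Jacobian J = [[-2·x₂ - 1, -2·x₁ - 2·x₂ - 2·sin(x₂) - 2], [10·x₁·x₂ - 3·x₂ + 2, 5·x₁^2 - 3·x₁]].
At the point, J = [[-7.000, -6.28224], [-37.000, 8.000]] (det J = -288.44288).
Solving J·Δ = −F gives Δ = (0.093, -1.693).
Then the next iterate is (x₁, x₂)₁ = (-0.907, 1.307).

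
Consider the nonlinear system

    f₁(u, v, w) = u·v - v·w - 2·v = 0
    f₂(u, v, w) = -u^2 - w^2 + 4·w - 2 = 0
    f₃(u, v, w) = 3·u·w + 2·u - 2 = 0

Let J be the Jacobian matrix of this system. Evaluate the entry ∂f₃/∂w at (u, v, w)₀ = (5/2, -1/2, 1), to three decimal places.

7.500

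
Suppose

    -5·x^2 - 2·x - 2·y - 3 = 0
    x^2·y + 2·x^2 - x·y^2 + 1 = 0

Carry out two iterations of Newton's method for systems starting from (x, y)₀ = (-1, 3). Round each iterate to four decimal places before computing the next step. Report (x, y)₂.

At (-1, 3): F = (-12.0000, 15.0000).
Jacobian J = [[-10·x - 2, -2], [2·x·y + 4·x - y^2, x^2 - 2·x·y]].
At the point, J = [[8.0000, -2.0000], [-19.0000, 7.0000]] (det J = 18.0000).
Solving J·Δ = −F gives Δ = (3.0000, 6.0000).
Then the next iterate is (x, y)₁ = (2.0000, 9.0000).
Round to (2.0000, 9.0000) and repeat: F = (-45.0000, -117.0000), J = [[-22.0000, -2.0000], [-37.0000, -32.0000]].
Δ = (-1.9143, -1.4429), so (x, y)₂ = (0.0857, 7.5571).

(0.0857, 7.5571)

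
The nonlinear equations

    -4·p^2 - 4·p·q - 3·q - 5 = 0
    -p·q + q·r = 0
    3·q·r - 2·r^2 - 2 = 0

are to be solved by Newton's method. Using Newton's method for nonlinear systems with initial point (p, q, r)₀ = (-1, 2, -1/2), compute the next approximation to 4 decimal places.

At (-1, 2, -1/2): F = (-7.0000, 1.0000, -5.5000).
Jacobian J = [[-8·p - 4·q, -4·p - 3, 0], [-q, -p + r, q], [0, 3·r, 3·q - 4·r]].
At the point, J = [[0.0000, 1.0000, 0.0000], [-2.0000, 0.5000, 2.0000], [0.0000, -1.5000, 8.0000]] (det J = 16.0000).
Solving J·Δ = −F gives Δ = (4.2500, 7.0000, 2.0000).
Then the next iterate is (p, q, r)₁ = (3.2500, 9.0000, 1.5000).

(3.2500, 9.0000, 1.5000)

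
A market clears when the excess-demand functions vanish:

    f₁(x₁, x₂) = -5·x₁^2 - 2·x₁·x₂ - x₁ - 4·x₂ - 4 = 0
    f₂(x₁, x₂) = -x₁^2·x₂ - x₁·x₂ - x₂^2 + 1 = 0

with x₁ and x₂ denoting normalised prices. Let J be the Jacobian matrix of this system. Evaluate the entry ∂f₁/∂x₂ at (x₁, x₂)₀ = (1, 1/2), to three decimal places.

-6.000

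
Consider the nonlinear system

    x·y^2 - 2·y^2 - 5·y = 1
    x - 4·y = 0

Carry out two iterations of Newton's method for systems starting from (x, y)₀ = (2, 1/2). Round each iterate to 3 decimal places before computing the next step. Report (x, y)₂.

At (2, 1/2): F = (-3.500, 0.000).
Jacobian J = [[y^2, 2·x·y - 4·y - 5], [1, -4]].
At the point, J = [[0.250, -5.000], [1.000, -4.000]] (det J = 4.000).
Solving J·Δ = −F gives Δ = (-3.500, -0.875).
Then the next iterate is (x, y)₁ = (-1.500, -0.375).
Round to (-1.500, -0.375) and repeat: F = (0.38281, 0.000), J = [[0.14062, -2.375], [1.000, -4.000]].
Δ = (0.845, 0.211), so (x, y)₂ = (-0.655, -0.164).

(-0.655, -0.164)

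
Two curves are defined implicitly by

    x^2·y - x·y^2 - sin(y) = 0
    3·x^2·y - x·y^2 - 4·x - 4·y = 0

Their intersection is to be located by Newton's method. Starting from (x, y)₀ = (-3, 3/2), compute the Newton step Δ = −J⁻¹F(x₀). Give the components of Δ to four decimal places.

(1.4341, -0.1740)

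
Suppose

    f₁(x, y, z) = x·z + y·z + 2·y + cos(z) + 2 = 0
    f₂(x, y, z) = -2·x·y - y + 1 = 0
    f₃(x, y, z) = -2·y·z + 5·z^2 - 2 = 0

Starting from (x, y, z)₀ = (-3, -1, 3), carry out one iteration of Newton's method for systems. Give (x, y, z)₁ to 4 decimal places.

(-0.5049, -1.1980, 1.4316)

At (-3, -1, 3): F = (-12.989992, -4.0000, 49.0000).
Jacobian J = [[z, z + 2, x + y - sin(z)], [-2·y, -2·x - 1, 0], [0, -2·z, -2·y + 10·z]].
At the point, J = [[3.0000, 5.0000, -4.141120], [2.0000, 5.0000, 0.0000], [0.0000, -6.0000, 32.0000]] (det J = 209.693440).
Solving J·Δ = −F gives Δ = (2.4951, -0.1980, -1.5684).
Then the next iterate is (x, y, z)₁ = (-0.5049, -1.1980, 1.4316).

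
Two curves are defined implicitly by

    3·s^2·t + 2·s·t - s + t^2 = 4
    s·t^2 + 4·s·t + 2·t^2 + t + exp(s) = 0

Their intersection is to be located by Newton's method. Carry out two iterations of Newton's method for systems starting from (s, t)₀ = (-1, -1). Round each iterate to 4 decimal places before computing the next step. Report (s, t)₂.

(-2.3405, 1.9400)

At (-1, -1): F = (-3.0000, 4.367879).
Jacobian J = [[6·s·t + 2·t - 1, 3·s^2 + 2·s + 2·t], [t^2 + 4·t + exp(s), 2·s·t + 4·s + 4·t + 1]].
At the point, J = [[3.0000, -1.0000], [-2.632121, -5.0000]] (det J = -17.632121).
Solving J·Δ = −F gives Δ = (1.0984, 0.2953).
Then the next iterate is (s, t)₁ = (0.0984, -0.7047).
Round to (0.0984, -0.7047) and repeat: F = (-3.760953, 1.163404), J = [[-2.825455, -1.183552], [-1.218794, -1.563885]].
Δ = (-2.4389, 2.6447), so (s, t)₂ = (-2.3405, 1.9400).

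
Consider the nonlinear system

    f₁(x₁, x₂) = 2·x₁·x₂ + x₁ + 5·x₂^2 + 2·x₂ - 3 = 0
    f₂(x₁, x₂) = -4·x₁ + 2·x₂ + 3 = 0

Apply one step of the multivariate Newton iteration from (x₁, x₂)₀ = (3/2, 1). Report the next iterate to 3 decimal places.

(1.015, 0.530)

At (3/2, 1): F = (8.500, -1.000).
Jacobian J = [[2·x₂ + 1, 2·x₁ + 10·x₂ + 2], [-4, 2]].
At the point, J = [[3.000, 15.000], [-4.000, 2.000]] (det J = 66.000).
Solving J·Δ = −F gives Δ = (-0.485, -0.470).
Then the next iterate is (x₁, x₂)₁ = (1.015, 0.530).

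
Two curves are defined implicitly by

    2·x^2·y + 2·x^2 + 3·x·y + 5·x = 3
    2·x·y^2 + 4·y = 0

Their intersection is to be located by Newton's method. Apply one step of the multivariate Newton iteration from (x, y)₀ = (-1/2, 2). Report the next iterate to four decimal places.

(-1.0000, -7.5000)

At (-1/2, 2): F = (-7.0000, 4.0000).
Jacobian J = [[4·x·y + 4·x + 3·y + 5, 2·x^2 + 3·x], [2·y^2, 4·x·y + 4]].
At the point, J = [[5.0000, -1.0000], [8.0000, 0.0000]] (det J = 8.0000).
Solving J·Δ = −F gives Δ = (-0.5000, -9.5000).
Then the next iterate is (x, y)₁ = (-1.0000, -7.5000).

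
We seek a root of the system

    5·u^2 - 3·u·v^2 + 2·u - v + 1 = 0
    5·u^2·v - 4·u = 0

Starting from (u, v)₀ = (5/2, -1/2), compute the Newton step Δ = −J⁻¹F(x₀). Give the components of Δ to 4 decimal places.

(-1.3882, 0.0870)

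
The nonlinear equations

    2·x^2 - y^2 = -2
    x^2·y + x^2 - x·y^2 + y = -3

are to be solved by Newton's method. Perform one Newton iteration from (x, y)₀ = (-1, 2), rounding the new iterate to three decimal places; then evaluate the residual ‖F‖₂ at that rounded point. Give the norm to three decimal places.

4.814

At (-1, 2): F = (0.000, 12.000).
Jacobian J = [[4·x, -2·y], [2·x·y + 2·x - y^2, x^2 - 2·x·y + 1]].
At the point, J = [[-4.000, -4.000], [-10.000, 6.000]] (det J = -64.000).
Solving J·Δ = −F gives Δ = (0.750, -0.750).
Then the next iterate is (x, y)₁ = (-0.250, 1.250).
Re-evaluating at (-0.250, 1.250): F = (0.56250, 4.78125), so ‖F‖₂ = 4.814.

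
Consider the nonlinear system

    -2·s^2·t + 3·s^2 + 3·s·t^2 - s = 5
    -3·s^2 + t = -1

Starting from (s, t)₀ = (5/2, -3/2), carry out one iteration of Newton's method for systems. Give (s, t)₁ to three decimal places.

(1.219, -1.469)

At (5/2, -3/2): F = (46.875, -19.250).
Jacobian J = [[-4·s·t + 6·s + 3·t^2 - 1, -2·s^2 + 6·s·t], [-6·s, 1]].
At the point, J = [[35.750, -35.000], [-15.000, 1.000]] (det J = -489.250).
Solving J·Δ = −F gives Δ = (-1.281, 0.031).
Then the next iterate is (s, t)₁ = (1.219, -1.469).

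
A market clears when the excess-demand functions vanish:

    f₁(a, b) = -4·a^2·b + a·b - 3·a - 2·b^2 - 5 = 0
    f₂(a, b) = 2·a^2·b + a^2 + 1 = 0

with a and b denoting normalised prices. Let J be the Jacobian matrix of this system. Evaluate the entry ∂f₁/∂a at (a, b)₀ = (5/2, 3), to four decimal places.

-60.0000

∂f₁/∂a = -8·a·b + b - 3.
At (5/2, 3) this is -60.0000.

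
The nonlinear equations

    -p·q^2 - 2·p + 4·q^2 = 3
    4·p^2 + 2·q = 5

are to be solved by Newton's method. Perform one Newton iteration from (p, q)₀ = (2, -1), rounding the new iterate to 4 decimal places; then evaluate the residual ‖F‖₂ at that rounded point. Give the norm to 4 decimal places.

2.9744

At (2, -1): F = (-5.0000, 9.0000).
Jacobian J = [[-q^2 - 2, -2·p·q + 8·q], [8·p, 2]].
At the point, J = [[-3.0000, -4.0000], [16.0000, 2.0000]] (det J = 58.0000).
Solving J·Δ = −F gives Δ = (-0.4483, -0.9138).
Then the next iterate is (p, q)₁ = (1.5517, -1.9138).
Re-evaluating at (1.5517, -1.9138): F = (2.863818, 0.803492), so ‖F‖₂ = 2.9744.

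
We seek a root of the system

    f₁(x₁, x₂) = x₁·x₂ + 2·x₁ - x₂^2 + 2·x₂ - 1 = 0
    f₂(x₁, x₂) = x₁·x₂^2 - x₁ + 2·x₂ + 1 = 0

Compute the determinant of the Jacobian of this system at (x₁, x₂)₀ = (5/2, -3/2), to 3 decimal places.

-12.125

J = [[x₂ + 2, x₁ - 2·x₂ + 2], [x₂^2 - 1, 2·x₁·x₂ + 2]].
At the point, J = [[0.500, 7.500], [1.250, -5.500]].
det J = -12.125.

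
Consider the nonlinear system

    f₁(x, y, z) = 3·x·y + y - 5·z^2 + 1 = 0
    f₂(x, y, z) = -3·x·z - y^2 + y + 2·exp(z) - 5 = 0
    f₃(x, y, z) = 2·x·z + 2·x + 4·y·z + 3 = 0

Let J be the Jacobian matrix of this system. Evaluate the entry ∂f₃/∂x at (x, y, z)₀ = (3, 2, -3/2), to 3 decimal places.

-1.000

∂f₃/∂x = 2·z + 2.
At (3, 2, -3/2) this is -1.000.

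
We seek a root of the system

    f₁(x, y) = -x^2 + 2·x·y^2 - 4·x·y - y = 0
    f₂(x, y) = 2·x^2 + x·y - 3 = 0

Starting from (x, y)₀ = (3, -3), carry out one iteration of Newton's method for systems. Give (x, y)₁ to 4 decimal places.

(1.9357, -1.8070)

At (3, -3): F = (84.0000, 6.0000).
Jacobian J = [[-2·x + 2·y^2 - 4·y, 4·x·y - 4·x - 1], [4·x + y, x]].
At the point, J = [[24.0000, -49.0000], [9.0000, 3.0000]] (det J = 513.0000).
Solving J·Δ = −F gives Δ = (-1.0643, 1.1930).
Then the next iterate is (x, y)₁ = (1.9357, -1.8070).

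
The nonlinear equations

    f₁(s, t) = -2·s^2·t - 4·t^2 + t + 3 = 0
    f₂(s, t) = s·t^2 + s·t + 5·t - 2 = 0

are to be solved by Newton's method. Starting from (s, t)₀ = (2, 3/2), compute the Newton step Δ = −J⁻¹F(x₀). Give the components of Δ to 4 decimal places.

(0.3835, -1.1106)

At (2, 3/2): F = (-16.5000, 13.0000).
Jacobian J = [[-4·s·t, -2·s^2 - 8·t + 1], [t^2 + t, 2·s·t + s + 5]].
At the point, J = [[-12.0000, -19.0000], [3.7500, 13.0000]] (det J = -84.7500).
Solving J·Δ = −F gives Δ = (0.3835, -1.1106).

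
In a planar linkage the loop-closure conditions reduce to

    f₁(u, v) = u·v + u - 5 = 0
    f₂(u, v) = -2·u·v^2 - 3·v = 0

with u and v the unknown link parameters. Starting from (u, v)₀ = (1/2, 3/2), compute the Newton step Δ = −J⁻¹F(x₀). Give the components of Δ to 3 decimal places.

At (1/2, 3/2): F = (-3.750, -6.750).
Jacobian J = [[v + 1, u], [-2·v^2, -4·u·v - 3]].
At the point, J = [[2.500, 0.500], [-4.500, -6.000]] (det J = -12.750).
Solving J·Δ = −F gives Δ = (2.029, -2.647).

(2.029, -2.647)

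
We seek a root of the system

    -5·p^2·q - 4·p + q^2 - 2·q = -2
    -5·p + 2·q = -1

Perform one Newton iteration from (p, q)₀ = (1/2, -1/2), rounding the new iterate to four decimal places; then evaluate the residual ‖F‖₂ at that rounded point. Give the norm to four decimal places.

1.0436

At (1/2, -1/2): F = (1.8750, -2.5000).
Jacobian J = [[-10·p·q - 4, -5·p^2 + 2·q - 2], [-5, 2]].
At the point, J = [[-1.5000, -4.2500], [-5.0000, 2.0000]] (det J = -24.2500).
Solving J·Δ = −F gives Δ = (-0.2835, 0.5412).
Then the next iterate is (p, q)₁ = (0.2165, 0.0412).
Re-evaluating at (0.2165, 0.0412): F = (1.043642, -0.0001), so ‖F‖₂ = 1.0436.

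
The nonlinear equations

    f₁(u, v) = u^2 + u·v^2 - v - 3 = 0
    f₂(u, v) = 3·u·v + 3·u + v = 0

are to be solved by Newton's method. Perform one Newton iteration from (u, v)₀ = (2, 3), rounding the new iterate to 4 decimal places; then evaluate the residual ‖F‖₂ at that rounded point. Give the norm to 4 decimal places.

At (2, 3): F = (16.0000, 27.0000).
Jacobian J = [[2·u + v^2, 2·u·v - 1], [3·v + 3, 3·u + 1]].
At the point, J = [[13.0000, 11.0000], [12.0000, 7.0000]] (det J = -41.0000).
Solving J·Δ = −F gives Δ = (-4.5122, 3.8780).
Then the next iterate is (u, v)₁ = (-2.5122, 6.8780).
Re-evaluating at (-2.5122, 6.8780): F = (-122.411205, -52.495335), so ‖F‖₂ = 133.1926.

133.1926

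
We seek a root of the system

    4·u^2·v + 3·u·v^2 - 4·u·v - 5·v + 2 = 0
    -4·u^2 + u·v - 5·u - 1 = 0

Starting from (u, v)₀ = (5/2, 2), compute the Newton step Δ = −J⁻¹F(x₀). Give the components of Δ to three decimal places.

At (5/2, 2): F = (52.000, -33.500).
Jacobian J = [[8·u·v + 3·v^2 - 4·v, 4·u^2 + 6·u·v - 4·u - 5], [-8·u + v - 5, u]].
At the point, J = [[44.000, 40.000], [-23.000, 2.500]] (det J = 1030.000).
Solving J·Δ = −F gives Δ = (-1.427, 0.270).

(-1.427, 0.270)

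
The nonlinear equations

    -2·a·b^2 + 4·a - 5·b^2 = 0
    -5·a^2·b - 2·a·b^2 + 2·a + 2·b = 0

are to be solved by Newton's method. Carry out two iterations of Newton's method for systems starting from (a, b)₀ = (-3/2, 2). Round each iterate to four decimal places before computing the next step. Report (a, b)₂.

(0.0244, -0.2407)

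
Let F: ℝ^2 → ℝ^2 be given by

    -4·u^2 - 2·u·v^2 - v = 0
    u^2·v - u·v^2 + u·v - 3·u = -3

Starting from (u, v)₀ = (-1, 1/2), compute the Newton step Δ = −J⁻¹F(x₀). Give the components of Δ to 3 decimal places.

(0.911, -2.833)

At (-1, 1/2): F = (-4.000, 6.250).
Jacobian J = [[-8·u - 2·v^2, -4·u·v - 1], [2·u·v - v^2 + v - 3, u^2 - 2·u·v + u]].
At the point, J = [[7.500, 1.000], [-3.750, 1.000]] (det J = 11.250).
Solving J·Δ = −F gives Δ = (0.911, -2.833).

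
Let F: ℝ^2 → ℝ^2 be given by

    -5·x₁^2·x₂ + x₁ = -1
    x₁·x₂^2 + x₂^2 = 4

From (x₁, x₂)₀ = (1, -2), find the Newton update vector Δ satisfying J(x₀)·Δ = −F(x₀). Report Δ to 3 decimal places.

(-0.514, 0.243)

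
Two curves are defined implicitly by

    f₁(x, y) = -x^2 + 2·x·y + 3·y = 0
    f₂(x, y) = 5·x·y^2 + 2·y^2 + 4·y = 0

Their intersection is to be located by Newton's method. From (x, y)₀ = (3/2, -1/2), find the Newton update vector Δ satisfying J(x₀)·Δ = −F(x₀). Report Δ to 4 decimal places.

At (3/2, -1/2): F = (-5.2500, 0.3750).
Jacobian J = [[-2·x + 2·y, 2·x + 3], [5·y^2, 10·x·y + 4·y + 4]].
At the point, J = [[-4.0000, 6.0000], [1.2500, -5.5000]] (det J = 14.5000).
Solving J·Δ = −F gives Δ = (-1.8362, -0.3491).

(-1.8362, -0.3491)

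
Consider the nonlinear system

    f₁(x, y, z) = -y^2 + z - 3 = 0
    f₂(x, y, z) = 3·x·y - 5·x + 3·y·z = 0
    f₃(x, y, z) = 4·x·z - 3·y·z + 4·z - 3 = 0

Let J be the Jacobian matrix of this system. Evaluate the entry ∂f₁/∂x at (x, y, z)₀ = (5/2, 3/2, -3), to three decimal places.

0.000

∂f₁/∂x = 0.
At (5/2, 3/2, -3) this is 0.000.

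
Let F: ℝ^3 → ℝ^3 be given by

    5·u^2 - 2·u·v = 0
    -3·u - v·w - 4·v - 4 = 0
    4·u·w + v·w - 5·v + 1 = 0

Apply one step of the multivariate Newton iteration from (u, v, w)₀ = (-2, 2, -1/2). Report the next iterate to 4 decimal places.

At (-2, 2, -1/2): F = (28.0000, -5.0000, -6.0000).
Jacobian J = [[10·u - 2·v, -2·u, 0], [-3, -w - 4, -v], [4·w, w - 5, 4·u + v]].
At the point, J = [[-24.0000, 4.0000, 0.0000], [-3.0000, -3.5000, -2.0000], [-2.0000, -5.5000, -6.0000]] (det J = -296.0000).
Solving J·Δ = −F gives Δ = (0.7027, -2.7838, 1.3176).
Then the next iterate is (u, v, w)₁ = (-1.2973, -0.7838, 0.8176).

(-1.2973, -0.7838, 0.8176)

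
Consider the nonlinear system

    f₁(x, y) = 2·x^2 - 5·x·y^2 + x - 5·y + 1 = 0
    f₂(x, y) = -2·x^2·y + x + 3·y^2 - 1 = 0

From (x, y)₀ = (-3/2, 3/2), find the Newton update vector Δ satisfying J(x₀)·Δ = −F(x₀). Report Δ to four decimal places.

At (-3/2, 3/2): F = (13.3750, -2.5000).
Jacobian J = [[4·x - 5·y^2 + 1, -10·x·y - 5], [-4·x·y + 1, -2·x^2 + 6·y]].
At the point, J = [[-16.2500, 17.5000], [10.0000, 4.5000]] (det J = -248.1250).
Solving J·Δ = −F gives Δ = (0.4189, -0.3753).

(0.4189, -0.3753)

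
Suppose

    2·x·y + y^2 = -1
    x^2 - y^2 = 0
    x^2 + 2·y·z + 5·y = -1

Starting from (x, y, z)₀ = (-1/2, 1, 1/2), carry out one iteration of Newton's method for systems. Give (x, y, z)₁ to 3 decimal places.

At (-1/2, 1, 1/2): F = (1.000, -0.750, 7.250).
Jacobian J = [[2·y, 2·x + 2·y, 0], [2·x, -2·y, 0], [2·x, 2·z + 5, 2·y]].
At the point, J = [[2.000, 1.000, 0.000], [-1.000, -2.000, 0.000], [-1.000, 6.000, 2.000]] (det J = -6.000).
Solving J·Δ = −F gives Δ = (-0.417, -0.167, -3.333).
Then the next iterate is (x, y, z)₁ = (-0.917, 0.833, -2.833).

(-0.917, 0.833, -2.833)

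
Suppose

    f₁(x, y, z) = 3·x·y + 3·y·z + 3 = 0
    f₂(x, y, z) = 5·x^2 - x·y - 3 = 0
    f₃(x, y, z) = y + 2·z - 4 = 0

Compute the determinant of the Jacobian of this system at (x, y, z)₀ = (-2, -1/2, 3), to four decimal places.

140.2500

J = [[3·y, 3·x + 3·z, 3·y], [10·x - y, -x, 0], [0, 1, 2]].
At the point, J = [[-1.5000, 3.0000, -1.5000], [-19.5000, 2.0000, 0.0000], [0.0000, 1.0000, 2.0000]].
det J = 140.2500.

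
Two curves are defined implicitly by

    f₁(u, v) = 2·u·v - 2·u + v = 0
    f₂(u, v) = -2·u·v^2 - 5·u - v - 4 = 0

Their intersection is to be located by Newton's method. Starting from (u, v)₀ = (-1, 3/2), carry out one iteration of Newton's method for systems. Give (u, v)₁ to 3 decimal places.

At (-1, 3/2): F = (0.500, 4.000).
Jacobian J = [[2·v - 2, 2·u + 1], [-2·v^2 - 5, -4·u·v - 1]].
At the point, J = [[1.000, -1.000], [-9.500, 5.000]] (det J = -4.500).
Solving J·Δ = −F gives Δ = (1.444, 1.944).
Then the next iterate is (u, v)₁ = (0.444, 3.444).

(0.444, 3.444)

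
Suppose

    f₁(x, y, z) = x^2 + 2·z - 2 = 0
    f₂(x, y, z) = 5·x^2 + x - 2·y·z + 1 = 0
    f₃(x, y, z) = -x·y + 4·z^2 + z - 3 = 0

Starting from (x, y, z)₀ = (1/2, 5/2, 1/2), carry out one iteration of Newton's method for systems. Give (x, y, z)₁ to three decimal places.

At (1/2, 5/2, 1/2): F = (-0.750, 0.250, -2.750).
Jacobian J = [[2·x, 0, 2], [10·x + 1, -2·z, -2·y], [-y, -x, 8·z + 1]].
At the point, J = [[1.000, 0.000, 2.000], [6.000, -1.000, -5.000], [-2.500, -0.500, 5.000]] (det J = -18.500).
Solving J·Δ = −F gives Δ = (-0.007, -1.682, 0.378).
Then the next iterate is (x, y, z)₁ = (0.493, 0.818, 0.878).

(0.493, 0.818, 0.878)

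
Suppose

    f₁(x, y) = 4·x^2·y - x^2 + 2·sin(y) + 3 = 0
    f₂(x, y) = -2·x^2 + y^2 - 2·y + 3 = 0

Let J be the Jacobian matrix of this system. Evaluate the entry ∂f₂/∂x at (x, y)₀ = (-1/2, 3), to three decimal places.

2.000

∂f₂/∂x = -4·x.
At (-1/2, 3) this is 2.000.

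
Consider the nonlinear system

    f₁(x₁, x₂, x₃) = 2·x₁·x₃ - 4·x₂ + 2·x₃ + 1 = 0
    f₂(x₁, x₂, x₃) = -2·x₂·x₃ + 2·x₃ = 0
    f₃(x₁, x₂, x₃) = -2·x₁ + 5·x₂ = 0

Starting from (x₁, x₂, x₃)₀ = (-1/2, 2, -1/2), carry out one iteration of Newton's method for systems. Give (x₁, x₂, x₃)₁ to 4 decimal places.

(-0.2083, -0.0833, -1.0417)

At (-1/2, 2, -1/2): F = (-7.5000, 1.0000, 11.0000).
Jacobian J = [[2·x₃, -4, 2·x₁ + 2], [0, -2·x₃, -2·x₂ + 2], [-2, 5, 0]].
At the point, J = [[-1.0000, -4.0000, 1.0000], [0.0000, 1.0000, -2.0000], [-2.0000, 5.0000, 0.0000]] (det J = -24.0000).
Solving J·Δ = −F gives Δ = (0.2917, -2.0833, -0.5417).
Then the next iterate is (x₁, x₂, x₃)₁ = (-0.2083, -0.0833, -1.0417).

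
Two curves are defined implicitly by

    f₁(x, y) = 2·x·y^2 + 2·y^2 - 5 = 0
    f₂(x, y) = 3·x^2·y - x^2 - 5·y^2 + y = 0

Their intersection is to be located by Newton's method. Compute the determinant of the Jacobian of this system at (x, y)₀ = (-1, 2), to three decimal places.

J = [[2·y^2, 4·x·y + 4·y], [6·x·y - 2·x, 3·x^2 - 10·y + 1]].
At the point, J = [[8.000, 0.000], [-10.000, -16.000]].
det J = -128.000.

-128.000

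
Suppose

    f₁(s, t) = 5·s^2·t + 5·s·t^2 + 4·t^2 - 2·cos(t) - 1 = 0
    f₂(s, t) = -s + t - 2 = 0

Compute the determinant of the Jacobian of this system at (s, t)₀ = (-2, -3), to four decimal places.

160.7178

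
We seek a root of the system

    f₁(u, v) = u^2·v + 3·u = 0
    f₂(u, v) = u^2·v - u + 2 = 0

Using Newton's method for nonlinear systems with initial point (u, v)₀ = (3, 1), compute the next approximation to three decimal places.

(0.500, 1.500)

At (3, 1): F = (18.000, 8.000).
Jacobian J = [[2·u·v + 3, u^2], [2·u·v - 1, u^2]].
At the point, J = [[9.000, 9.000], [5.000, 9.000]] (det J = 36.000).
Solving J·Δ = −F gives Δ = (-2.500, 0.500).
Then the next iterate is (u, v)₁ = (0.500, 1.500).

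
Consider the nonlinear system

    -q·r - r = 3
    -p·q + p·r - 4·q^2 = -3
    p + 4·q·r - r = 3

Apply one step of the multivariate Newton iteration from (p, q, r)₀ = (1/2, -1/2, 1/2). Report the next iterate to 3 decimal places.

(25.625, -8.625, 2.125)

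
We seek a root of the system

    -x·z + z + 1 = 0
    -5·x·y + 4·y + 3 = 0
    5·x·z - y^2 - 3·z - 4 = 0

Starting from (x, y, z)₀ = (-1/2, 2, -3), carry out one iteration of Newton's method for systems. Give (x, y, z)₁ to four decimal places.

At (-1/2, 2, -3): F = (-3.5000, 16.0000, 8.5000).
Jacobian J = [[-z, 0, -x + 1], [-5·y, -5·x + 4, 0], [5·z, -2·y, 5·x - 3]].
At the point, J = [[3.0000, 0.0000, 1.5000], [-10.0000, 6.5000, 0.0000], [-15.0000, -4.0000, -5.5000]] (det J = 99.0000).
Solving J·Δ = −F gives Δ = (0.5429, -1.6263, 1.2475).
Then the next iterate is (x, y, z)₁ = (0.0429, 0.3737, -1.7525).

(0.0429, 0.3737, -1.7525)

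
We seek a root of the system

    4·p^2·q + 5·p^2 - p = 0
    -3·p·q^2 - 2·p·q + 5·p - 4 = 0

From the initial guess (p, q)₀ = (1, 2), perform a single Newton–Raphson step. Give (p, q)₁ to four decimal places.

At (1, 2): F = (12.0000, -15.0000).
Jacobian J = [[8·p·q + 10·p - 1, 4·p^2], [-3·q^2 - 2·q + 5, -6·p·q - 2·p]].
At the point, J = [[25.0000, 4.0000], [-11.0000, -14.0000]] (det J = -306.0000).
Solving J·Δ = −F gives Δ = (-0.3529, -0.7941).
Then the next iterate is (p, q)₁ = (0.6471, 1.2059).

(0.6471, 1.2059)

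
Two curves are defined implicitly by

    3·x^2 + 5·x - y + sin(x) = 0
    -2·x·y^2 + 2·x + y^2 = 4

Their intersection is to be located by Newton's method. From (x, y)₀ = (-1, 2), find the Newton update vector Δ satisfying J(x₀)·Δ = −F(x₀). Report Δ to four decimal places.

(-4.5238, -2.7619)

At (-1, 2): F = (-4.841471, 6.0000).
Jacobian J = [[6·x + cos(x) + 5, -1], [-2·y^2 + 2, -4·x·y + 2·y]].
At the point, J = [[-0.459698, -1.0000], [-6.0000, 12.0000]] (det J = -11.516372).
Solving J·Δ = −F gives Δ = (-4.5238, -2.7619).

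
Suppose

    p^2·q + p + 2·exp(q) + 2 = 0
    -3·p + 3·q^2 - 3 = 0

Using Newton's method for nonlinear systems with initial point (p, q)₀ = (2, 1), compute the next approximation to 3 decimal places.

At (2, 1): F = (13.43656, -6.000).
Jacobian J = [[2·p·q + 1, p^2 + 2·exp(q)], [-3, 6·q]].
At the point, J = [[5.000, 9.43656], [-3.000, 6.000]] (det J = 58.30969).
Solving J·Δ = −F gives Δ = (-2.354, -0.177).
Then the next iterate is (p, q)₁ = (-0.354, 0.823).

(-0.354, 0.823)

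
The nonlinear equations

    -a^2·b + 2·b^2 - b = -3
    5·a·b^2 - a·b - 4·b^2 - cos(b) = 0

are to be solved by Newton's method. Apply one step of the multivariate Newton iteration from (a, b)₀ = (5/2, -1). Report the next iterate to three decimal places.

(-1.345, -1.620)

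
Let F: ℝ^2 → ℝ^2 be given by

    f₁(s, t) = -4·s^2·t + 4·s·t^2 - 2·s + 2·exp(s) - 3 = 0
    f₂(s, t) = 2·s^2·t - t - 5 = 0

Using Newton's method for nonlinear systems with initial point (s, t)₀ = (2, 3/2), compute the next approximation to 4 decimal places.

(1.7171, 1.1992)

At (2, 3/2): F = (1.778112, 5.5000).
Jacobian J = [[-8·s·t + 4·t^2 + 2·exp(s) - 2, -4·s^2 + 8·s·t], [4·s·t, 2·s^2 - 1]].
At the point, J = [[-2.221888, 8.0000], [12.0000, 7.0000]] (det J = -111.553215).
Solving J·Δ = −F gives Δ = (-0.2829, -0.3008).
Then the next iterate is (s, t)₁ = (1.7171, 1.1992).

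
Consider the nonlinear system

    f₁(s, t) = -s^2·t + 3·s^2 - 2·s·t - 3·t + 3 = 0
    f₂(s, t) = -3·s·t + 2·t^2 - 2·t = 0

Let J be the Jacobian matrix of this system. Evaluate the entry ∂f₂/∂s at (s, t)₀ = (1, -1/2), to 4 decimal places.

∂f₂/∂s = -3·t.
At (1, -1/2) this is 1.5000.

1.5000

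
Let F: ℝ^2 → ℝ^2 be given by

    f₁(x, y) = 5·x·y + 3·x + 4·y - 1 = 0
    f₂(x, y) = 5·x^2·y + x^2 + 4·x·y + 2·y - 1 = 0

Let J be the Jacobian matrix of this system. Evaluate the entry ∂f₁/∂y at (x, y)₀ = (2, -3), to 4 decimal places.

∂f₁/∂y = 5·x + 4.
At (2, -3) this is 14.0000.

14.0000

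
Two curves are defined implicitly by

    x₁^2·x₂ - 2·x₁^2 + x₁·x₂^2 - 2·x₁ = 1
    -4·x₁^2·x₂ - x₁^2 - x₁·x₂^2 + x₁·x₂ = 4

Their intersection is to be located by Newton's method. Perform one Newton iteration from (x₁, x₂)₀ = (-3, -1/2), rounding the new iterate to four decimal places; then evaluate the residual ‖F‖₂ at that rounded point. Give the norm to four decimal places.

At (-3, -1/2): F = (-18.2500, 7.2500).
Jacobian J = [[2·x₁·x₂ - 4·x₁ + x₂^2 - 2, x₁^2 + 2·x₁·x₂], [-8·x₁·x₂ - 2·x₁ - x₂^2 + x₂, -4·x₁^2 - 2·x₁·x₂ + x₁]].
At the point, J = [[13.2500, 12.0000], [-6.7500, -42.0000]] (det J = -475.5000).
Solving J·Δ = −F gives Δ = (1.4290, -0.0570).
Then the next iterate is (x₁, x₂)₁ = (-1.5710, -0.5570).
Re-evaluating at (-1.5710, -0.5570): F = (-4.656182, 0.393203), so ‖F‖₂ = 4.6728.

4.6728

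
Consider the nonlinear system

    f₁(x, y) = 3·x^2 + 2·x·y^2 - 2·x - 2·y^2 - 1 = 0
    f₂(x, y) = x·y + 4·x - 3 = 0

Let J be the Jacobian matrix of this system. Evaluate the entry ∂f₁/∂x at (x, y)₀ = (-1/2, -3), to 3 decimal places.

∂f₁/∂x = 6·x + 2·y^2 - 2.
At (-1/2, -3) this is 13.000.

13.000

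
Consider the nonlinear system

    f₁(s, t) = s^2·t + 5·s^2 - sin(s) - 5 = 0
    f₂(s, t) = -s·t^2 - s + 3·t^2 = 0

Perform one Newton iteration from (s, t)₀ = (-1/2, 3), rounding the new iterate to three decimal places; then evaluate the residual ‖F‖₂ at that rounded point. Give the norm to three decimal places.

7.487

At (-1/2, 3): F = (-2.52057, 32.000).
Jacobian J = [[2·s·t + 10·s - cos(s), s^2], [-t^2 - 1, -2·s·t + 6·t]].
At the point, J = [[-8.87758, 0.250], [-10.000, 21.000]] (det J = -183.92923).
Solving J·Δ = −F gives Δ = (-0.331, -1.682).
Then the next iterate is (s, t)₁ = (-0.831, 1.318).
Re-evaluating at (-0.831, 1.318): F = (0.10157, 7.48592), so ‖F‖₂ = 7.487.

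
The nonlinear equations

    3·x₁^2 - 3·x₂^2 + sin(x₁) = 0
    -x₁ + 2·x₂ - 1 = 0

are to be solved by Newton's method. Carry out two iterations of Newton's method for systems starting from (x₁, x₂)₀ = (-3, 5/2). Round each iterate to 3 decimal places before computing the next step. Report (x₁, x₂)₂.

(-0.508, 0.246)

At (-3, 5/2): F = (8.10888, 7.000).
Jacobian J = [[6·x₁ + cos(x₁), -6·x₂], [-1, 2]].
At the point, J = [[-18.98999, -15.000], [-1.000, 2.000]] (det J = -52.97998).
Solving J·Δ = −F gives Δ = (2.288, -2.356).
Then the next iterate is (x₁, x₂)₁ = (-0.712, 0.144).
Round to (-0.712, 0.144) and repeat: F = (0.80527, 0.000), J = [[-3.51494, -0.864], [-1.000, 2.000]].
Δ = (0.204, 0.102), so (x₁, x₂)₂ = (-0.508, 0.246).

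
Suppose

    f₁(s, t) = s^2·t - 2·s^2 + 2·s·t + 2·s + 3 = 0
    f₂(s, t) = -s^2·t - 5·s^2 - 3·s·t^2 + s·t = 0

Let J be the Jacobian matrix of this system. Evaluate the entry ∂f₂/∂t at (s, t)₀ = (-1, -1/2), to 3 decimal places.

-5.000

∂f₂/∂t = -s^2 - 6·s·t + s.
At (-1, -1/2) this is -5.000.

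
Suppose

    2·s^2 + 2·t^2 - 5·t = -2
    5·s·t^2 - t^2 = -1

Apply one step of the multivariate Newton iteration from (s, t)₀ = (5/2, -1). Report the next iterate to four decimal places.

At (5/2, -1): F = (21.5000, 12.5000).
Jacobian J = [[4·s, 4·t - 5], [5·t^2, 10·s·t - 2·t]].
At the point, J = [[10.0000, -9.0000], [5.0000, -23.0000]] (det J = -185.0000).
Solving J·Δ = −F gives Δ = (-2.0649, 0.0946).
Then the next iterate is (s, t)₁ = (0.4351, -0.9054).

(0.4351, -0.9054)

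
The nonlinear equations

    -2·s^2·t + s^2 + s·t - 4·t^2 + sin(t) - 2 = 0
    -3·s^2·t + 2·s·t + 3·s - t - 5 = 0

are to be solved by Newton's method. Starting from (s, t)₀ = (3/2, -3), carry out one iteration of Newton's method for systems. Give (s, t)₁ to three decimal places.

(1.239, -1.422)

At (3/2, -3): F = (-26.89112, 13.750).
Jacobian J = [[-4·s·t + 2·s + t, -2·s^2 + s - 8·t + cos(t)], [-6·s·t + 2·t + 3, -3·s^2 + 2·s - 1]].
At the point, J = [[18.000, 20.01001], [24.000, -4.750]] (det J = -565.74018).
Solving J·Δ = −F gives Δ = (-0.261, 1.578).
Then the next iterate is (s, t)₁ = (1.239, -1.422).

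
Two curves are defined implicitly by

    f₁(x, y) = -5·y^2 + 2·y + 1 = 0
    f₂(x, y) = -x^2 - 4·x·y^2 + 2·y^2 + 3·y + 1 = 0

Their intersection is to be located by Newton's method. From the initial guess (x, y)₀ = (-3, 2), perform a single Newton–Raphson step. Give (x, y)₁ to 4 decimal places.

At (-3, 2): F = (-15.0000, 54.0000).
Jacobian J = [[0, -10·y + 2], [-2·x - 4·y^2, -8·x·y + 4·y + 3]].
At the point, J = [[0.0000, -18.0000], [-10.0000, 59.0000]] (det J = -180.0000).
Solving J·Δ = −F gives Δ = (0.4833, -0.8333).
Then the next iterate is (x, y)₁ = (-2.5167, 1.1667).

(-2.5167, 1.1667)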